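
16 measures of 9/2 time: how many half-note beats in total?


Time signature 9/2: the bottom number 2 means the half note gets one count
The top number 9 means 9 half-note beats per measure
Total = 9 × 16 measures
= 144 half-note beats


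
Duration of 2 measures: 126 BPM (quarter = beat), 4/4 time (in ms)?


Let's work it out.
Quarter-note beat duration = 60000 / 126 ms
Beats per measure (4/4) = 4
One measure = 4 × 60000 / 126 = 240000 / 126 ms
2 measures = 2 × 240000 / 126 = 480000 / 126
= 3809.5 ms


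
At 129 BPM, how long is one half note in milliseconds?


One quarter-note beat = 60000 / BPM = 60000 / 129 ms
Half note = 2 × quarter note
Duration = 2 × 60000 / 129 = 120000 / 129
= 930.2 ms


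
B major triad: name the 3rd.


Step by step:
Major triad = root + major 3rd (4 semitones) + perfect 5th (7 semitones)
A triad on B stacks thirds, so the chord tones use letter names B-D-F
Root: B
Major 3rd above B: D#
Perfect 5th above B: F#
The 3rd = D#


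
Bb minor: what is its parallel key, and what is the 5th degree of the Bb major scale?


Reasoning:
Parallel keys share the same tonic but differ in mode
Bb minor → parallel is Bb major
Bb major scale: Bb C D Eb F G A
= Bb major; 5th degree = F


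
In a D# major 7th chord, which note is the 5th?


Solution.
Major 7th chord = root + major 3rd + perfect 5th + major 7th
Seventh chords stack in thirds, so the letter names are D-F-A-C
Root: D#
Major 3rd above D#: F##
Perfect 5th above D#: A#
Major 7th above D#: C##
The 5th = A#


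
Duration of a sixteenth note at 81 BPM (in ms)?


Step by step:
One quarter-note beat = 60000 / BPM = 60000 / 81 ms
Sixteenth note = 1/4 × quarter note
Duration = 1/4 × 60000 / 81 = 15000 / 81
= 185.2 ms


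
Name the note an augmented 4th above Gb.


Solution.
A 4th spans 4 letter names, so from G we land on C
An augmented 4th = 6 semitones above Gb
Spell C at that pitch: C
= C


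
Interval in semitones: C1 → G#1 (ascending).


Step by step:
Absolute semitone position = octave×12 + chromatic position
C1: 1×12 + 0 = 12
G#1: 1×12 + 8 = 20
Difference = 20 - 12 = 8
= 8 semitones


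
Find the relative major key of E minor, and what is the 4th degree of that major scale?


Working:
The relative major shares the key signature and is a minor 3rd above the minor tonic
A minor 3rd above E is G
→ relative major of E minor is G major
G major scale: G A B C D E F#
= G major; 4th degree = C


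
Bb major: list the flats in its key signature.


Flat major keys: C(0), F(1), Bb(2), Eb(3), Ab(4), Db(5), Gb(6), Cb(7)
Bb major has 2 flats
Order of flats: Bb Eb Ab Db Gb Cb Fb → first 2: Bb, Eb
= Bb, Eb


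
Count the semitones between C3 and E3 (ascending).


Solution.
Absolute semitone position = octave×12 + chromatic position
C3: 3×12 + 0 = 36
E3: 3×12 + 4 = 40
Difference = 40 - 36 = 4
= 4 semitones


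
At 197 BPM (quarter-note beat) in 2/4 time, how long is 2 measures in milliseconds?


Let's work it out.
Quarter-note beat duration = 60000 / 197 ms
Beats per measure (2/4) = 2
One measure = 2 × 60000 / 197 = 120000 / 197 ms
2 measures = 2 × 120000 / 197 = 240000 / 197
= 1218.3 ms


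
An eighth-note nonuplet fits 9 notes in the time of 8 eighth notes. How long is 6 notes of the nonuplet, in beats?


Working:
Nonuplet: 9 notes occupy the space of 8 eighth notes
Space = 8 × 1/2 = 4 beats
Each nonuplet note = 4 / 9 = 4/9 beats
6 notes = 6 × 4/9 = 8/3
= 8/3 beats


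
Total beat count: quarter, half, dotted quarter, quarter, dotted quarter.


Let's work it out.
Beat values:
  quarter = 1 beat
  half = 2 beats
  dotted quarter = 1.5 beats
  quarter = 1 beat
  dotted quarter = 1.5 beats
Sum = 1 + 2 + 1.5 + 1 + 1.5
= 7 beats


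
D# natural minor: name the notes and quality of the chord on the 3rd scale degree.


D# natural minor scale: D# E# F# G# A# B C#
Diatonic triad on degree 3 stacks scale notes 3, 5, 7: F# A# C#
F#→A# = 4 semitones; F#→C# = 7 semitones → major triad
= F# A# C# (major)


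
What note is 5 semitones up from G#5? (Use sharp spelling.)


Reasoning:
G#5: chromatic position 8 in octave 5 → absolute = 5×12 + 8 = 68
Transpose up 5: 68 + 5 = 73
73 = 6×12 + 1 → C# in octave 6
Result = C#6


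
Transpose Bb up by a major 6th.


major 6th: 6 letter names, 9 semitones
Letter: B + 5 → G
Pitch: Bb + 9 semitones, spelled as a G → G
= G


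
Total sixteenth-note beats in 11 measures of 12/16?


Time signature 12/16: the bottom number 16 means the sixteenth note gets one count
The top number 12 means 12 sixteenth-note beats per measure
Total = 12 × 11 measures
= 132 sixteenth-note beats


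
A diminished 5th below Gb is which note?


Solution.
A 5th spans 5 letter names, so from G we land on C
A diminished 5th = 6 semitones below Gb
Spell C at that pitch: C
= C


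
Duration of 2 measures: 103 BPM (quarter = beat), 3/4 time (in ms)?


Let's work it out.
Quarter-note beat duration = 60000 / 103 ms
Beats per measure (3/4) = 3
One measure = 3 × 60000 / 103 = 180000 / 103 ms
2 measures = 2 × 180000 / 103 = 360000 / 103
= 3495.1 ms


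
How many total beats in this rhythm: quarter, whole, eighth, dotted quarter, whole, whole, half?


Beat values:
  quarter = 1 beat
  whole = 4 beats
  eighth = 0.5 beats
  dotted quarter = 1.5 beats
  whole = 4 beats
  whole = 4 beats
  half = 2 beats
Sum = 1 + 4 + 0.5 + 1.5 + 4 + 4 + 2
= 17 beats


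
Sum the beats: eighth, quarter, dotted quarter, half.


Beat values:
  eighth = 0.5 beats
  quarter = 1 beat
  dotted quarter = 1.5 beats
  half = 2 beats
Sum = 0.5 + 1 + 1.5 + 2
= 5 beats


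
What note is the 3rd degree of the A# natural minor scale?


Natural minor scale pattern: W-H-W-W-H-W-W (2-1-2-2-1-2-2 semitones)
Starting from A#:
  A# + 2 semitones → B#
  B# + 1 semitone → C#
  C# + 2 semitones → D#
  D# + 2 semitones → E#
  E# + 1 semitone → F#
  F# + 2 semitones → G#
  G# + 2 semitones → A#
Scale: A# B# C# D# E# F# G#
Degree 3 = C#


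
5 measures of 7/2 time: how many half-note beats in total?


Reasoning:
Time signature 7/2: the bottom number 2 means the half note gets one count
The top number 7 means 7 half-note beats per measure
Total = 7 × 5 measures
= 35 half-note beats


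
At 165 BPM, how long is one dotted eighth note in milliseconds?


Let's work it out.
One quarter-note beat = 60000 / BPM = 60000 / 165 ms
Dotted eighth note = 3/4 × quarter note
Duration = 3/4 × 60000 / 165 = 45000 / 165
= 272.7 ms


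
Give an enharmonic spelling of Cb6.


Enharmonic notes sound the same pitch but are spelled with different letter names
Cb and B name the same pitch class
Octave numbers change at C, so Cb6 = B5
= B5


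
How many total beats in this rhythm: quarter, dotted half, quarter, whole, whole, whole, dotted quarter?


Solution.
Beat values:
  quarter = 1 beat
  dotted half = 3 beats
  quarter = 1 beat
  whole = 4 beats
  whole = 4 beats
  whole = 4 beats
  dotted quarter = 1.5 beats
Sum = 1 + 3 + 1 + 4 + 4 + 4 + 1.5
= 18.5 beats


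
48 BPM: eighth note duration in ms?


Solution.
One quarter-note beat = 60000 / BPM = 60000 / 48 ms
Eighth note = 1/2 × quarter note
Duration = 1/2 × 60000 / 48 = 30000 / 48
= 625.0 ms


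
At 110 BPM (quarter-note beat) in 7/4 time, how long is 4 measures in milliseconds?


Solution.
Quarter-note beat duration = 60000 / 110 ms
Beats per measure (7/4) = 7
One measure = 7 × 60000 / 110 = 420000 / 110 ms
4 measures = 4 × 420000 / 110 = 1680000 / 110
= 15272.7 ms


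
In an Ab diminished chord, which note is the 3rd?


Let's work it out.
Diminished triad = root + minor 3rd (3 semitones) + diminished 5th (6 semitones)
A triad on Ab stacks thirds, so the chord tones use letter names A-C-E
Root: Ab
Minor 3rd above Ab: Cb
Diminished 5th above Ab: Ebb
The 3rd = Cb


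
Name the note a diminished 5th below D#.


Solution.
A 5th spans 5 letter names, so from D we land on G
A diminished 5th = 6 semitones below D#
Spell G at that pitch: G##
= G##


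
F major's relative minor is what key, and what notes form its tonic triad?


The relative minor shares the major's key signature and starts on its 6th degree
6th degree = a major 6th above the tonic; a major 6th above F is D
→ relative minor of F major is D minor
Tonic triad of D minor = root + minor 3rd + perfect 5th = D F A
= D minor; triad = D F A


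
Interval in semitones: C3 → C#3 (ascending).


Absolute semitone position = octave×12 + chromatic position
C3: 3×12 + 0 = 36
C#3: 3×12 + 1 = 37
Difference = 37 - 36 = 1
= 1 semitone


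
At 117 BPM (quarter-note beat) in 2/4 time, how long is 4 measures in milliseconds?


Reasoning:
Quarter-note beat duration = 60000 / 117 ms
Beats per measure (2/4) = 2
One measure = 2 × 60000 / 117 = 120000 / 117 ms
4 measures = 4 × 120000 / 117 = 480000 / 117
= 4102.6 ms


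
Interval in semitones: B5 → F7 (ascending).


Solution.
Absolute semitone position = octave×12 + chromatic position
B5: 5×12 + 11 = 71
F7: 7×12 + 5 = 89
Difference = 89 - 71 = 18
= 18 semitones


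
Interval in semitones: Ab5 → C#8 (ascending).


Absolute semitone position = octave×12 + chromatic position
Ab5: 5×12 + 8 = 68
C#8: 8×12 + 1 = 97
Difference = 97 - 68 = 29
= 29 semitones


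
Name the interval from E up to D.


Step by step:
Letter names: E → D spans 7 letter names → a 7th
Semitones: E → D = 10 half-steps
A 7th of 10 semitones is a minor 7th
= minor 7th


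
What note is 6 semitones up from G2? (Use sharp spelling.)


Step by step:
G2: chromatic position 7 in octave 2 → absolute = 2×12 + 7 = 31
Transpose up 6: 31 + 6 = 37
37 = 3×12 + 1 → C# in octave 3
Result = C#3


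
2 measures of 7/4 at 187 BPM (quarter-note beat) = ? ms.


Quarter-note beat duration = 60000 / 187 ms
Beats per measure (7/4) = 7
One measure = 7 × 60000 / 187 = 420000 / 187 ms
2 measures = 2 × 420000 / 187 = 840000 / 187
= 4492.0 ms


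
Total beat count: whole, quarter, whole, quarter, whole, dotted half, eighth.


Reasoning:
Beat values:
  whole = 4 beats
  quarter = 1 beat
  whole = 4 beats
  quarter = 1 beat
  whole = 4 beats
  dotted half = 3 beats
  eighth = 0.5 beats
Sum = 4 + 1 + 4 + 1 + 4 + 3 + 0.5
= 17.5 beats


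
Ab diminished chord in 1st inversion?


Solution.
Root position: Ab Cb Ebb
1st inversion: move root up an octave
Bass note: Cb
Notes (bottom to top) = Cb Ebb Ab


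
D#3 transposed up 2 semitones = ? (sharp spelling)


Step by step:
D#3: chromatic position 3 in octave 3 → absolute = 3×12 + 3 = 39
Transpose up 2: 39 + 2 = 41
41 = 3×12 + 5 → F in octave 3
Result = F3


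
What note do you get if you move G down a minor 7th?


minor 7th: 7 letter names, 10 semitones
Letter: G - 6 → A
Pitch: G - 10 semitones, spelled as an A → A
= A


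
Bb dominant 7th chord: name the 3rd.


Working:
Dominant 7th chord = root + major 3rd + perfect 5th + minor 7th
Seventh chords stack in thirds, so the letter names are B-D-F-A
Root: Bb
Major 3rd above Bb: D
Perfect 5th above Bb: F
Minor 7th above Bb: Ab
The 3rd = D


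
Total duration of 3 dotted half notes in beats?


Base half note = 2 beats
Dot 1 adds half the previous value: +1
One dotted half = 2 + 1 = 3
3 of them = 3 × 3 = 9
= 9 beats


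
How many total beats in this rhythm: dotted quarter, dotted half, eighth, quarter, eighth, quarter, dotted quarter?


Reasoning:
Beat values:
  dotted quarter = 1.5 beats
  dotted half = 3 beats
  eighth = 0.5 beats
  quarter = 1 beat
  eighth = 0.5 beats
  quarter = 1 beat
  dotted quarter = 1.5 beats
Sum = 1.5 + 3 + 0.5 + 1 + 0.5 + 1 + 1.5
= 9 beats


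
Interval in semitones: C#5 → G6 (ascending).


Solution.
Absolute semitone position = octave×12 + chromatic position
C#5: 5×12 + 1 = 61
G6: 6×12 + 7 = 79
Difference = 79 - 61 = 18
= 18 semitones


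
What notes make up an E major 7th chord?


Let's work it out.
Major 7th chord = root + major 3rd + perfect 5th + major 7th
Seventh chords stack in thirds, so the letter names are E-G-B-D
Root: E
Major 3rd above E: G#
Perfect 5th above E: B
Major 7th above E: D#
Chord = E G# B D#


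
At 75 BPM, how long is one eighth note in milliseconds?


Step by step:
One quarter-note beat = 60000 / BPM = 60000 / 75 ms
Eighth note = 1/2 × quarter note
Duration = 1/2 × 60000 / 75 = 30000 / 75
= 400.0 ms


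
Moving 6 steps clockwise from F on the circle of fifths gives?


Each clockwise step on the circle of fifths moves up a perfect 5th
From F: F → C → G → D → A → E → B
= B


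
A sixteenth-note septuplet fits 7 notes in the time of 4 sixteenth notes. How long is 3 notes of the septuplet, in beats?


Let's work it out.
Septuplet: 7 notes occupy the space of 4 sixteenth notes
Space = 4 × 1/4 = 1 beat
Each septuplet note = 1 / 7 = 1/7 beats
3 notes = 3 × 1/7 = 3/7
= 3/7 beats


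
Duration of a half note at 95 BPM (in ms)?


Solution.
One quarter-note beat = 60000 / BPM = 60000 / 95 ms
Half note = 2 × quarter note
Duration = 2 × 60000 / 95 = 120000 / 95
= 1263.2 ms


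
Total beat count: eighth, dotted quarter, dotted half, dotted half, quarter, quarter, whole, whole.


Step by step:
Beat values:
  eighth = 0.5 beats
  dotted quarter = 1.5 beats
  dotted half = 3 beats
  dotted half = 3 beats
  quarter = 1 beat
  quarter = 1 beat
  whole = 4 beats
  whole = 4 beats
Sum = 0.5 + 1.5 + 3 + 3 + 1 + 1 + 4 + 4
= 18 beats


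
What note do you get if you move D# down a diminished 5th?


Reasoning:
diminished 5th: 5 letter names, 6 semitones
Letter: D - 4 → G
Pitch: D# - 6 semitones, spelled as a G → G##
= G##


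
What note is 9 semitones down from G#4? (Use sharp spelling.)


G#4: chromatic position 8 in octave 4 → absolute = 4×12 + 8 = 56
Transpose down 9: 56 - 9 = 47
47 = 3×12 + 11 → B in octave 3
Result = B3


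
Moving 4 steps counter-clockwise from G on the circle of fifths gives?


Step by step:
Each counter-clockwise step moves down a perfect 5th (= up a perfect 4th)
From G: G → C → F → Bb → Eb
= Eb


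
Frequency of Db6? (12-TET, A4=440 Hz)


Working:
f = 440 × 2^(n/12) where n = semitones from A4
Db6: 16 semitones from A4
f = 440 × 2^(16/12)
f = 1108.73 Hz


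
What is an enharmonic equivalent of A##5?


Step by step:
Enharmonic notes sound the same pitch but are spelled with different letter names
A## and B name the same pitch class
= B5


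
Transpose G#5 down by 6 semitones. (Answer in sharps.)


Reasoning:
G#5: chromatic position 8 in octave 5 → absolute = 5×12 + 8 = 68
Transpose down 6: 68 - 6 = 62
62 = 5×12 + 2 → D in octave 5
Result = D5


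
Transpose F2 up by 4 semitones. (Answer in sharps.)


F2: chromatic position 5 in octave 2 → absolute = 2×12 + 5 = 29
Transpose up 4: 29 + 4 = 33
33 = 2×12 + 9 → A in octave 2
Result = A2


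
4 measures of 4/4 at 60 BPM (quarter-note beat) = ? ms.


Quarter-note beat duration = 60000 / 60 ms
Beats per measure (4/4) = 4
One measure = 4 × 60000 / 60 = 240000 / 60 ms
4 measures = 4 × 240000 / 60 = 960000 / 60
= 16000.0 ms


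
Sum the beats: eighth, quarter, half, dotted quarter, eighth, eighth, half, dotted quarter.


Solution.
Beat values:
  eighth = 0.5 beats
  quarter = 1 beat
  half = 2 beats
  dotted quarter = 1.5 beats
  eighth = 0.5 beats
  eighth = 0.5 beats
  half = 2 beats
  dotted quarter = 1.5 beats
Sum = 0.5 + 1 + 2 + 1.5 + 0.5 + 0.5 + 2 + 1.5
= 9.5 beats


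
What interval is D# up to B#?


Step by step:
Letter names: D → B spans 6 letter names → a 6th
Semitones: D# → B# = 9 half-steps
A 6th of 9 semitones is a major 6th
= major 6th


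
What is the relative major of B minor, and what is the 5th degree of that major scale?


Step by step:
The relative major shares the key signature and is a minor 3rd above the minor tonic
A minor 3rd above B is D
→ relative major of B minor is D major
D major scale: D E F# G A B C#
= D major; 5th degree = A


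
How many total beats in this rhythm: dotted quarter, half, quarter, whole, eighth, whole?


Step by step:
Beat values:
  dotted quarter = 1.5 beats
  half = 2 beats
  quarter = 1 beat
  whole = 4 beats
  eighth = 0.5 beats
  whole = 4 beats
Sum = 1.5 + 2 + 1 + 4 + 0.5 + 4
= 13 beats


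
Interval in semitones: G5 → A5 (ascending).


Absolute semitone position = octave×12 + chromatic position
G5: 5×12 + 7 = 67
A5: 5×12 + 9 = 69
Difference = 69 - 67 = 2
= 2 semitones


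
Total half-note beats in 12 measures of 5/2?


Working:
Time signature 5/2: the bottom number 2 means the half note gets one count
The top number 5 means 5 half-note beats per measure
Total = 5 × 12 measures
= 60 half-note beats


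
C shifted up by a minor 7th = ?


minor 7th: 7 letter names, 10 semitones
Letter: C + 6 → B
Pitch: C + 10 semitones, spelled as a B → Bb
= Bb


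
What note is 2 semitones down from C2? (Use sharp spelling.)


Let's work it out.
C2: chromatic position 0 in octave 2 → absolute = 2×12 + 0 = 24
Transpose down 2: 24 - 2 = 22
22 = 1×12 + 10 → A# in octave 1
Result = A#1


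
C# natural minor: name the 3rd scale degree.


Solution.
Natural minor scale pattern: W-H-W-W-H-W-W (2-1-2-2-1-2-2 semitones)
Starting from C#:
  C# + 2 semitones → D#
  D# + 1 semitone → E
  E + 2 semitones → F#
  F# + 2 semitones → G#
  G# + 1 semitone → A
  A + 2 semitones → B
  B + 2 semitones → C#
Scale: C# D# E F# G# A B
Degree 3 = E


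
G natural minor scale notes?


Working:
Natural minor scale pattern: W-H-W-W-H-W-W (2-1-2-2-1-2-2 semitones)
Starting from G:
  G + 2 semitones → A
  A + 1 semitone → Bb
  Bb + 2 semitones → C
  C + 2 semitones → D
  D + 1 semitone → Eb
  Eb + 2 semitones → F
  F + 2 semitones → G
Scale = G A Bb C D Eb F


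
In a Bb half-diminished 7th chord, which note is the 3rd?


Half-diminished 7th chord = root + minor 3rd + diminished 5th + minor 7th
Seventh chords stack in thirds, so the letter names are B-D-F-A
Root: Bb
Minor 3rd above Bb: Db
Diminished 5th above Bb: Fb
Minor 7th above Bb: Ab
The 3rd = Db


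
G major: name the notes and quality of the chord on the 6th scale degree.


G major scale: G A B C D E F#
Diatonic triad on degree 6 stacks scale notes 6, 1, 3: E G B
E→G = 3 semitones; E→B = 7 semitones → minor triad
= E G B (minor)


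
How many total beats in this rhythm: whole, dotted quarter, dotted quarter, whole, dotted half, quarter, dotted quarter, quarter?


Working:
Beat values:
  whole = 4 beats
  dotted quarter = 1.5 beats
  dotted quarter = 1.5 beats
  whole = 4 beats
  dotted half = 3 beats
  quarter = 1 beat
  dotted quarter = 1.5 beats
  quarter = 1 beat
Sum = 4 + 1.5 + 1.5 + 4 + 3 + 1 + 1.5 + 1
= 17.5 beats


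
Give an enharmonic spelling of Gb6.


Step by step:
Enharmonic notes sound the same pitch but are spelled with different letter names
Gb and F# name the same pitch class
= F#6


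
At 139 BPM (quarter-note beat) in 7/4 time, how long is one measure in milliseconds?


Working:
Quarter-note beat duration = 60000 / 139 ms
Beats per measure (7/4) = 7
One measure = 7 × 60000 / 139 = 420000 / 139 ms
= 3021.6 ms


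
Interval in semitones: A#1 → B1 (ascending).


Absolute semitone position = octave×12 + chromatic position
A#1: 1×12 + 10 = 22
B1: 1×12 + 11 = 23
Difference = 23 - 22 = 1
= 1 semitone


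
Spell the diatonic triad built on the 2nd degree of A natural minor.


Step by step:
A natural minor scale: A B C D E F G
Diatonic triad on degree 2 stacks scale notes 2, 4, 6: B D F
B→D = 3 semitones; B→F = 6 semitones → diminished triad
= B D F (diminished)


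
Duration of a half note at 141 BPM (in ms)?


Let's work it out.
One quarter-note beat = 60000 / BPM = 60000 / 141 ms
Half note = 2 × quarter note
Duration = 2 × 60000 / 141 = 120000 / 141
= 851.1 ms


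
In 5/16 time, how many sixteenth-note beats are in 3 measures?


Working:
Time signature 5/16: the bottom number 16 means the sixteenth note gets one count
The top number 5 means 5 sixteenth-note beats per measure
Total = 5 × 3 measures
= 15 sixteenth-note beats


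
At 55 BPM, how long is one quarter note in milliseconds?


One quarter-note beat = 60000 / BPM = 60000 / 55 ms
Duration = 60000 / 55
= 1090.9 ms


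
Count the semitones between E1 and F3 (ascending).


Absolute semitone position = octave×12 + chromatic position
E1: 1×12 + 4 = 16
F3: 3×12 + 5 = 41
Difference = 41 - 16 = 25
= 25 semitones


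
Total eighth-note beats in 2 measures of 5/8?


Reasoning:
Time signature 5/8: the bottom number 8 means the eighth note gets one count
The top number 5 means 5 eighth-note beats per measure
Total = 5 × 2 measures
= 10 eighth-note beats


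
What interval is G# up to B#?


Reasoning:
Letter names: G → B spans 3 letter names → a 3rd
Semitones: G# → B# = 4 half-steps
A 3rd of 4 semitones is a major 3rd
= major 3rd


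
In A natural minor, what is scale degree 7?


Step by step:
Natural minor scale pattern: W-H-W-W-H-W-W (2-1-2-2-1-2-2 semitones)
Starting from A:
  A + 2 semitones → B
  B + 1 semitone → C
  C + 2 semitones → D
  D + 2 semitones → E
  E + 1 semitone → F
  F + 2 semitones → G
  G + 2 semitones → A
Scale: A B C D E F G
Degree 7 = G


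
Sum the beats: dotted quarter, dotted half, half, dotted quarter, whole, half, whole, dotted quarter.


Working:
Beat values:
  dotted quarter = 1.5 beats
  dotted half = 3 beats
  half = 2 beats
  dotted quarter = 1.5 beats
  whole = 4 beats
  half = 2 beats
  whole = 4 beats
  dotted quarter = 1.5 beats
Sum = 1.5 + 3 + 2 + 1.5 + 4 + 2 + 4 + 1.5
= 19.5 beats


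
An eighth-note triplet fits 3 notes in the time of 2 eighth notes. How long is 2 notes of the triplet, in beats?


Step by step:
Triplet: 3 notes occupy the space of 2 eighth notes
Space = 2 × 1/2 = 1 beat
Each triplet note = 1 / 3 = 1/3 beats
2 notes = 2 × 1/3 = 2/3
= 2/3 beats


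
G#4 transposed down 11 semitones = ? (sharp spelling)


Reasoning:
G#4: chromatic position 8 in octave 4 → absolute = 4×12 + 8 = 56
Transpose down 11: 56 - 11 = 45
45 = 3×12 + 9 → A in octave 3
Result = A3


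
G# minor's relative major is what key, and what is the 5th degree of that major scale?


Reasoning:
The relative major shares the key signature and is a minor 3rd above the minor tonic
A minor 3rd above G# is B
→ relative major of G# minor is B major
B major scale: B C# D# E F# G# A#
= B major; 5th degree = F#


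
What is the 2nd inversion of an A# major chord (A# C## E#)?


Step by step:
Root position: A# C## E#
2nd inversion: move root and 3rd up an octave
Bass note: E#
Notes (bottom to top) = E# A# C##


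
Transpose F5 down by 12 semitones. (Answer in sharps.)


F5: chromatic position 5 in octave 5 → absolute = 5×12 + 5 = 65
Transpose down 12: 65 - 12 = 53
53 = 4×12 + 5 → F in octave 4
Result = F4


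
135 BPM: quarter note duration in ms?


Working:
One quarter-note beat = 60000 / BPM = 60000 / 135 ms
Duration = 60000 / 135
= 444.4 ms


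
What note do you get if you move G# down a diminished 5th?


Working:
diminished 5th: 5 letter names, 6 semitones
Letter: G - 4 → C
Pitch: G# - 6 semitones, spelled as a C → C##
= C##


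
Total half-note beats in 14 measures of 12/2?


Time signature 12/2: the bottom number 2 means the half note gets one count
The top number 12 means 12 half-note beats per measure
Total = 12 × 14 measures
= 168 half-note beats


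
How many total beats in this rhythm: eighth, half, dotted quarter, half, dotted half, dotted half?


Solution.
Beat values:
  eighth = 0.5 beats
  half = 2 beats
  dotted quarter = 1.5 beats
  half = 2 beats
  dotted half = 3 beats
  dotted half = 3 beats
Sum = 0.5 + 2 + 1.5 + 2 + 3 + 3
= 12 beats


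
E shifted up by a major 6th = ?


Step by step:
major 6th: 6 letter names, 9 semitones
Letter: E + 5 → C
Pitch: E + 9 semitones, spelled as a C → C#
= C#


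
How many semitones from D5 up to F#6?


Step by step:
Absolute semitone position = octave×12 + chromatic position
D5: 5×12 + 2 = 62
F#6: 6×12 + 6 = 78
Difference = 78 - 62 = 16
= 16 semitones


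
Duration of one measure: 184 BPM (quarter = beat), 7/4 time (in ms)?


Quarter-note beat duration = 60000 / 184 ms
Beats per measure (7/4) = 7
One measure = 7 × 60000 / 184 = 420000 / 184 ms
= 2282.6 ms


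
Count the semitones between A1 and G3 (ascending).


Reasoning:
Absolute semitone position = octave×12 + chromatic position
A1: 1×12 + 9 = 21
G3: 3×12 + 7 = 43
Difference = 43 - 21 = 22
= 22 semitones


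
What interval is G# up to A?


Letter names: G → A spans 2 letter names → a 2nd
Semitones: G# → A = 1 half-step
A 2nd of 1 semitone is a minor 2nd
= minor 2nd


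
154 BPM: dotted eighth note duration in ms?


Working:
One quarter-note beat = 60000 / BPM = 60000 / 154 ms
Dotted eighth note = 3/4 × quarter note
Duration = 3/4 × 60000 / 154 = 45000 / 154
= 292.2 ms


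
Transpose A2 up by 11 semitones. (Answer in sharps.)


Let's work it out.
A2: chromatic position 9 in octave 2 → absolute = 2×12 + 9 = 33
Transpose up 11: 33 + 11 = 44
44 = 3×12 + 8 → G# in octave 3
Result = G#3


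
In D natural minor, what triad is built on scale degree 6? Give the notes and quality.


D natural minor scale: D E F G A Bb C
Diatonic triad on degree 6 stacks scale notes 6, 1, 3: Bb D F
Bb→D = 4 semitones; Bb→F = 7 semitones → major triad
= Bb D F (major)


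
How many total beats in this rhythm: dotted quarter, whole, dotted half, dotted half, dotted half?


Let's work it out.
Beat values:
  dotted quarter = 1.5 beats
  whole = 4 beats
  dotted half = 3 beats
  dotted half = 3 beats
  dotted half = 3 beats
Sum = 1.5 + 4 + 3 + 3 + 3
= 14.5 beats


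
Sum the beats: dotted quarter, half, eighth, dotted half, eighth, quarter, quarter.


Beat values:
  dotted quarter = 1.5 beats
  half = 2 beats
  eighth = 0.5 beats
  dotted half = 3 beats
  eighth = 0.5 beats
  quarter = 1 beat
  quarter = 1 beat
Sum = 1.5 + 2 + 0.5 + 3 + 0.5 + 1 + 1
= 9.5 beats


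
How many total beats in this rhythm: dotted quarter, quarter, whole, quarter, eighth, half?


Beat values:
  dotted quarter = 1.5 beats
  quarter = 1 beat
  whole = 4 beats
  quarter = 1 beat
  eighth = 0.5 beats
  half = 2 beats
Sum = 1.5 + 1 + 4 + 1 + 0.5 + 2
= 10 beats


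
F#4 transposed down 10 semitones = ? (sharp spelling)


Reasoning:
F#4: chromatic position 6 in octave 4 → absolute = 4×12 + 6 = 54
Transpose down 10: 54 - 10 = 44
44 = 3×12 + 8 → G# in octave 3
Result = G#3


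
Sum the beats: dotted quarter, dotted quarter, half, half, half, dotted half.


Beat values:
  dotted quarter = 1.5 beats
  dotted quarter = 1.5 beats
  half = 2 beats
  half = 2 beats
  half = 2 beats
  dotted half = 3 beats
Sum = 1.5 + 1.5 + 2 + 2 + 2 + 3
= 12 beats


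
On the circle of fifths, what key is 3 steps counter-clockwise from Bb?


Let's work it out.
Each counter-clockwise step moves down a perfect 5th (= up a perfect 4th)
From Bb: Bb → Eb → Ab → Db
= Db


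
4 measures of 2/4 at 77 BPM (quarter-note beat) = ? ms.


Solution.
Quarter-note beat duration = 60000 / 77 ms
Beats per measure (2/4) = 2
One measure = 2 × 60000 / 77 = 120000 / 77 ms
4 measures = 4 × 120000 / 77 = 480000 / 77
= 6233.8 ms


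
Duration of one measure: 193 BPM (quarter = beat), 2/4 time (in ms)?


Reasoning:
Quarter-note beat duration = 60000 / 193 ms
Beats per measure (2/4) = 2
One measure = 2 × 60000 / 193 = 120000 / 193 ms
= 621.8 ms


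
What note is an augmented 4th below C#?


Step by step:
A 4th spans 4 letter names, so from C we land on G
An augmented 4th = 6 semitones below C#
Spell G at that pitch: G
= G


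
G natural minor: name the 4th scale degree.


Reasoning:
Natural minor scale pattern: W-H-W-W-H-W-W (2-1-2-2-1-2-2 semitones)
Starting from G:
  G + 2 semitones → A
  A + 1 semitone → Bb
  Bb + 2 semitones → C
  C + 2 semitones → D
  D + 1 semitone → Eb
  Eb + 2 semitones → F
  F + 2 semitones → G
Scale: G A Bb C D Eb F
Degree 4 = C


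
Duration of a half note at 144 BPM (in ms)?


Working:
One quarter-note beat = 60000 / BPM = 60000 / 144 ms
Half note = 2 × quarter note
Duration = 2 × 60000 / 144 = 120000 / 144
= 833.3 ms


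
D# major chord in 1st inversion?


Root position: D# F## A#
1st inversion: move root up an octave
Bass note: F##
Notes (bottom to top) = F## A# D#


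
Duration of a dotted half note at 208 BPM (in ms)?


One quarter-note beat = 60000 / BPM = 60000 / 208 ms
Dotted half note = 3 × quarter note
Duration = 3 × 60000 / 208 = 180000 / 208
= 865.4 ms


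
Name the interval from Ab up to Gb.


Solution.
Letter names: A → G spans 7 letter names → a 7th
Semitones: Ab → Gb = 10 half-steps
A 7th of 10 semitones is a minor 7th
= minor 7th


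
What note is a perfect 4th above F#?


Working:
A 4th spans 4 letter names, so from F we land on B
A perfect 4th = 5 semitones above F#
Spell B at that pitch: B
= B


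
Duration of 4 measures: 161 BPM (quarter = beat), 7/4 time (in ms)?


Working:
Quarter-note beat duration = 60000 / 161 ms
Beats per measure (7/4) = 7
One measure = 7 × 60000 / 161 = 420000 / 161 ms
4 measures = 4 × 420000 / 161 = 1680000 / 161
= 10434.8 ms


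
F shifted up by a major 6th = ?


Working:
major 6th: 6 letter names, 9 semitones
Letter: F + 5 → D
Pitch: F + 9 semitones, spelled as a D → D
= D


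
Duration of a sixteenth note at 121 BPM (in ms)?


Working:
One quarter-note beat = 60000 / BPM = 60000 / 121 ms
Sixteenth note = 1/4 × quarter note
Duration = 1/4 × 60000 / 121 = 15000 / 121
= 124.0 ms


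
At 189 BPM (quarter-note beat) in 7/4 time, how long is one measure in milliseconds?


Working:
Quarter-note beat duration = 60000 / 189 ms
Beats per measure (7/4) = 7
One measure = 7 × 60000 / 189 = 420000 / 189 ms
= 2222.2 ms


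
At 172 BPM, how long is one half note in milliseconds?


Working:
One quarter-note beat = 60000 / BPM = 60000 / 172 ms
Half note = 2 × quarter note
Duration = 2 × 60000 / 172 = 120000 / 172
= 697.7 ms


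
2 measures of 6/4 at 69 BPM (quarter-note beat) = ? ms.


Quarter-note beat duration = 60000 / 69 ms
Beats per measure (6/4) = 6
One measure = 6 × 60000 / 69 = 360000 / 69 ms
2 measures = 2 × 360000 / 69 = 720000 / 69
= 10434.8 ms


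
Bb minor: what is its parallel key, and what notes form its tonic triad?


Step by step:
Parallel keys share the same tonic but differ in mode
Bb minor → parallel is Bb major
Tonic triad of Bb major = Bb D F
= Bb major; triad = Bb D F


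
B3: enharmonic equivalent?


Solution.
Enharmonic notes sound the same pitch but are spelled with different letter names
B and Cb name the same pitch class
Octave numbers change at C, so B3 = Cb4
= Cb4


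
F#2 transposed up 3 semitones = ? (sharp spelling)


Working:
F#2: chromatic position 6 in octave 2 → absolute = 2×12 + 6 = 30
Transpose up 3: 30 + 3 = 33
33 = 2×12 + 9 → A in octave 2
Result = A2


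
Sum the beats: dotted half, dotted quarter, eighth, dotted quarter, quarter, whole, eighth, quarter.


Beat values:
  dotted half = 3 beats
  dotted quarter = 1.5 beats
  eighth = 0.5 beats
  dotted quarter = 1.5 beats
  quarter = 1 beat
  whole = 4 beats
  eighth = 0.5 beats
  quarter = 1 beat
Sum = 3 + 1.5 + 0.5 + 1.5 + 1 + 4 + 0.5 + 1
= 13 beats


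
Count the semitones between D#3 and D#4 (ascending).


Absolute semitone position = octave×12 + chromatic position
D#3: 3×12 + 3 = 39
D#4: 4×12 + 3 = 51
Difference = 51 - 39 = 12
= 12 semitones


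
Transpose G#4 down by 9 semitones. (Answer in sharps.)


Solution.
G#4: chromatic position 8 in octave 4 → absolute = 4×12 + 8 = 56
Transpose down 9: 56 - 9 = 47
47 = 3×12 + 11 → B in octave 3
Result = B3


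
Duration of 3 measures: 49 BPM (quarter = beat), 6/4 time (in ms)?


Let's work it out.
Quarter-note beat duration = 60000 / 49 ms
Beats per measure (6/4) = 6
One measure = 6 × 60000 / 49 = 360000 / 49 ms
3 measures = 3 × 360000 / 49 = 1080000 / 49
= 22040.8 ms


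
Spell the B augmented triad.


Reasoning:
Augmented triad = root + major 3rd (4 semitones) + augmented 5th (8 semitones)
A triad on B stacks thirds, so the chord tones use letter names B-D-F
Root: B
Major 3rd above B: D#
Augmented 5th above B: F##
Chord = B D# F##


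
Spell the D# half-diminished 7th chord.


Half-diminished 7th chord = root + minor 3rd + diminished 5th + minor 7th
Seventh chords stack in thirds, so the letter names are D-F-A-C
Root: D#
Minor 3rd above D#: F#
Diminished 5th above D#: A
Minor 7th above D#: C#
Chord = D# F# A C#


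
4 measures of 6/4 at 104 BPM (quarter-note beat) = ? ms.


Let's work it out.
Quarter-note beat duration = 60000 / 104 ms
Beats per measure (6/4) = 6
One measure = 6 × 60000 / 104 = 360000 / 104 ms
4 measures = 4 × 360000 / 104 = 1440000 / 104
= 13846.2 ms


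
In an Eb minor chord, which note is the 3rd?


Solution.
Minor triad = root + minor 3rd (3 semitones) + perfect 5th (7 semitones)
A triad on Eb stacks thirds, so the chord tones use letter names E-G-B
Root: Eb
Minor 3rd above Eb: Gb
Perfect 5th above Eb: Bb
The 3rd = Gb


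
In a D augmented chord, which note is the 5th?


Step by step:
Augmented triad = root + major 3rd (4 semitones) + augmented 5th (8 semitones)
A triad on D stacks thirds, so the chord tones use letter names D-F-A
Root: D
Major 3rd above D: F#
Augmented 5th above D: A#
The 5th = A#


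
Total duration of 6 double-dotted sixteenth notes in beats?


Let's work it out.
Base sixteenth note = 1/4 beats
Dot 1 adds half the previous value: +1/8
Dot 2 adds half the previous value: +1/16
One double-dotted sixteenth = 1/4 + 1/8 + 1/16 = 7/16
6 of them = 6 × 7/16 = 21/8
= 21/8 beats


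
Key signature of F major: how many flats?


Step by step:
Flat major keys: C(0), F(1), Bb(2), Eb(3), Ab(4), Db(5), Gb(6), Cb(7)
F major has 1 flat
Order of flats: Bb Eb Ab Db Gb Cb Fb → first 1: Bb
= 1 flat


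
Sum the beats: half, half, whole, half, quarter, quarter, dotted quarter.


Let's work it out.
Beat values:
  half = 2 beats
  half = 2 beats
  whole = 4 beats
  half = 2 beats
  quarter = 1 beat
  quarter = 1 beat
  dotted quarter = 1.5 beats
Sum = 2 + 2 + 4 + 2 + 1 + 1 + 1.5
= 13.5 beats


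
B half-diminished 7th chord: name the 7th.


Half-diminished 7th chord = root + minor 3rd + diminished 5th + minor 7th
Seventh chords stack in thirds, so the letter names are B-D-F-A
Root: B
Minor 3rd above B: D
Diminished 5th above B: F
Minor 7th above B: A
The 7th = A


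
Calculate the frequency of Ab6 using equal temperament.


Let's work it out.
f = 440 × 2^(n/12) where n = semitones from A4
Ab6: 23 semitones from A4
f = 440 × 2^(23/12)
f = 1661.22 Hz


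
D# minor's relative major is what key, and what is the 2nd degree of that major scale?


The relative major shares the key signature and is a minor 3rd above the minor tonic
A minor 3rd above D# is F#
→ relative major of D# minor is F# major
F# major scale: F# G# A# B C# D# E#
= F# major; 2nd degree = G#


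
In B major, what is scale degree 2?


Step by step:
Major scale pattern: W-W-H-W-W-W-H (2-2-1-2-2-2-1 semitones)
Starting from B:
  B + 2 semitones → C#
  C# + 2 semitones → D#
  D# + 1 semitone → E
  E + 2 semitones → F#
  F# + 2 semitones → G#
  G# + 2 semitones → A#
  A# + 1 semitone → B
Scale: B C# D# E F# G# A#
Degree 2 = C#


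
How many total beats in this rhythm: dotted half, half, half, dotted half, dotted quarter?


Let's work it out.
Beat values:
  dotted half = 3 beats
  half = 2 beats
  half = 2 beats
  dotted half = 3 beats
  dotted quarter = 1.5 beats
Sum = 3 + 2 + 2 + 3 + 1.5
= 11.5 beats


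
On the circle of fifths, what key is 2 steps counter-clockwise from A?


Solution.
Each counter-clockwise step moves down a perfect 5th (= up a perfect 4th)
From A: A → D → G
= G


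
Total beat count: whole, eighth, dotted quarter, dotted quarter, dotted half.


Working:
Beat values:
  whole = 4 beats
  eighth = 0.5 beats
  dotted quarter = 1.5 beats
  dotted quarter = 1.5 beats
  dotted half = 3 beats
Sum = 4 + 0.5 + 1.5 + 1.5 + 3
= 10.5 beats


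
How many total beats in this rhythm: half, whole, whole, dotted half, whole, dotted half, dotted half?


Let's work it out.
Beat values:
  half = 2 beats
  whole = 4 beats
  whole = 4 beats
  dotted half = 3 beats
  whole = 4 beats
  dotted half = 3 beats
  dotted half = 3 beats
Sum = 2 + 4 + 4 + 3 + 4 + 3 + 3
= 23 beats


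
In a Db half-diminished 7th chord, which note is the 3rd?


Half-diminished 7th chord = root + minor 3rd + diminished 5th + minor 7th
Seventh chords stack in thirds, so the letter names are D-F-A-C
Root: Db
Minor 3rd above Db: Fb
Diminished 5th above Db: Abb
Minor 7th above Db: Cb
The 3rd = Fb


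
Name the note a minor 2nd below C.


Let's work it out.
A 2nd spans 2 letter names, so from C we land on B
A minor 2nd = 1 semitone below C
Spell B at that pitch: B
= B


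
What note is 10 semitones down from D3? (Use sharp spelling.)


Solution.
D3: chromatic position 2 in octave 3 → absolute = 3×12 + 2 = 38
Transpose down 10: 38 - 10 = 28
28 = 2×12 + 4 → E in octave 2
Result = E2


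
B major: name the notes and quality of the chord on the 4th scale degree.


Solution.
B major scale: B C# D# E F# G# A#
Diatonic triad on degree 4 stacks scale notes 4, 6, 1: E G# B
E→G# = 4 semitones; E→B = 7 semitones → major triad
= E G# B (major)


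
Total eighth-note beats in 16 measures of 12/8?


Let's work it out.
Time signature 12/8: the bottom number 8 means the eighth note gets one count
The top number 12 means 12 eighth-note beats per measure
Total = 12 × 16 measures
= 192 eighth-note beats


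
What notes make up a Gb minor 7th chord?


Minor 7th chord = root + minor 3rd + perfect 5th + minor 7th
Seventh chords stack in thirds, so the letter names are G-B-D-F
Root: Gb
Minor 3rd above Gb: Bbb
Perfect 5th above Gb: Db
Minor 7th above Gb: Fb
Chord = Gb Bbb Db Fb


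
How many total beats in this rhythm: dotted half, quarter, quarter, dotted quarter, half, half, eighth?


Let's work it out.
Beat values:
  dotted half = 3 beats
  quarter = 1 beat
  quarter = 1 beat
  dotted quarter = 1.5 beats
  half = 2 beats
  half = 2 beats
  eighth = 0.5 beats
Sum = 3 + 1 + 1 + 1.5 + 2 + 2 + 0.5
= 11 beats


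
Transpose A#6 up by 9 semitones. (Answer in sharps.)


Reasoning:
A#6: chromatic position 10 in octave 6 → absolute = 6×12 + 10 = 82
Transpose up 9: 82 + 9 = 91
91 = 7×12 + 7 → G in octave 7
Result = G7


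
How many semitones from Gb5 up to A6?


Working:
Absolute semitone position = octave×12 + chromatic position
Gb5: 5×12 + 6 = 66
A6: 6×12 + 9 = 81
Difference = 81 - 66 = 15
= 15 semitones


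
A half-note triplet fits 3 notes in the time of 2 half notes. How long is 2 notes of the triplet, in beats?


Working:
Triplet: 3 notes occupy the space of 2 half notes
Space = 2 × 2 = 4 beats
Each triplet note = 4 / 3 = 4/3 beats
2 notes = 2 × 4/3 = 8/3
= 8/3 beats


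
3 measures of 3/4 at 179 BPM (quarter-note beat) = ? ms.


Working:
Quarter-note beat duration = 60000 / 179 ms
Beats per measure (3/4) = 3
One measure = 3 × 60000 / 179 = 180000 / 179 ms
3 measures = 3 × 180000 / 179 = 540000 / 179
= 3016.8 ms


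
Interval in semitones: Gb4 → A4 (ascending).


Let's work it out.
Absolute semitone position = octave×12 + chromatic position
Gb4: 4×12 + 6 = 54
A4: 4×12 + 9 = 57
Difference = 57 - 54 = 3
= 3 semitones


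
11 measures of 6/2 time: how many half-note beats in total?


Let's work it out.
Time signature 6/2: the bottom number 2 means the half note gets one count
The top number 6 means 6 half-note beats per measure
Total = 6 × 11 measures
= 66 half-note beats
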